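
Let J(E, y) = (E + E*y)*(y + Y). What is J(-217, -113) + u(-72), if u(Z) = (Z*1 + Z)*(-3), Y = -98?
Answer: -5127712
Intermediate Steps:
u(Z) = -6*Z (u(Z) = (Z + Z)*(-3) = (2*Z)*(-3) = -6*Z)
J(E, y) = (-98 + y)*(E + E*y) (J(E, y) = (E + E*y)*(y - 98) = (E + E*y)*(-98 + y) = (-98 + y)*(E + E*y))
J(-217, -113) + u(-72) = -217*(-98 + (-113)² - 97*(-113)) - 6*(-72) = -217*(-98 + 12769 + 10961) + 432 = -217*23632 + 432 = -5128144 + 432 = -5127712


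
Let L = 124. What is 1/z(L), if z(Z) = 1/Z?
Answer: 124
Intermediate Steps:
1/z(L) = 1/(1/124) = 124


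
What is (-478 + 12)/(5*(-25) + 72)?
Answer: 466/53 ≈ 8.7924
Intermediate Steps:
(-478 + 12)/(5*(-25) + 72) = -466/(-125 + 72) = -466/(-53) = -466*(-1/53) = 466/53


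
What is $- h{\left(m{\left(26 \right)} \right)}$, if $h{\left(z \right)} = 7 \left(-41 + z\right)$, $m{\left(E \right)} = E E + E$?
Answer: $-4627$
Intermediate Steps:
$m{\left(E \right)} = E + E^{2}$ ($m{\left(E \right)} = E^{2} + E = E + E^{2}$)
$h{\left(z \right)} = -287 + 7 z$
$- h{\left(m{\left(26 \right)} \right)} = - (-287 + 7 \cdot 26 \left(1 + 26\right)) = - (-287 + 7 \cdot 26 \cdot 27) = - (-287 + 7 \cdot 702) = - (-287 + 4914) = \left(-1\right) 4627 = -4627$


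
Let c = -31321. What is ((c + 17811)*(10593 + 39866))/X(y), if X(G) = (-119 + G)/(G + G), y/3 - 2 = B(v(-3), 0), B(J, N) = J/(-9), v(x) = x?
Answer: 340850545/4 ≈ 8.5213e+7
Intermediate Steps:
B(J, N) = -J/9 (B(J, N) = J*(-1/9) = -J/9)
y = 7 (y = 6 + 3*(-1/9*(-3)) = 6 + 3*(1/3) = 6 + 1 = 7)
X(G) = (-119 + G)/(2*G) (X(G) = (-119 + G)/((2*G)) = (-119 + G)*(1/(2*G)) = (-119 + G)/(2*G))
((c + 17811)*(10593 + 39866))/X(y) = ((-31321 + 17811)*(10593 + 39866))/(((1/2)*(-119 + 7)/7)) = (-13510*50459)/(((1/2)*(1/7)*(-112))) = -681701090/(-8) = -681701090*(-1/8) = 340850545/4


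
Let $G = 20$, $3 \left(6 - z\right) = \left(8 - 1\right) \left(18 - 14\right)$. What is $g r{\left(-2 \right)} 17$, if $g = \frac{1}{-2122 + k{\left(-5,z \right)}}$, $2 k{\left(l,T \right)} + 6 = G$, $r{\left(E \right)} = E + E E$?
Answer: $- \frac{34}{2115} \approx -0.016076$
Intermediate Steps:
$z = - \frac{10}{3}$ ($z = 6 - \frac{\left(8 - 1\right) \left(18 - 14\right)}{3} = 6 - \frac{7 \cdot 4}{3} = 6 - \frac{28}{3} = - \frac{10}{3} \approx -3.3333$)
$r{\left(E \right)} = E + E^{2}$
$k{\left(l,T \right)} = 7$ ($k{\left(l,T \right)} = -3 + \frac{1}{2} \cdot 20 = -3 + 10 = 7$)
$g = - \frac{1}{2115}$ ($g = \frac{1}{-2122 + 7} = \frac{1}{-2115} = - \frac{1}{2115} \approx -0.00047281$)
$g r{\left(-2 \right)} 17 = - \frac{- 2 \left(1 - 2\right) 17}{2115} = - \frac{\left(-2\right) \left(-1\right) 17}{2115} = - \frac{2 \cdot 17}{2115} = \left(- \frac{1}{2115}\right) 34 = - \frac{34}{2115}$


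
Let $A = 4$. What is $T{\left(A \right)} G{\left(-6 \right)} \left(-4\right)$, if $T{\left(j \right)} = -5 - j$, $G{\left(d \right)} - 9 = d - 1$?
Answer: $72$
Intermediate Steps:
$G{\left(d \right)} = 8 + d$ ($G{\left(d \right)} = 9 + \left(d - 1\right) = 9 + \left(-1 + d\right) = 8 + d$)
$T{\left(A \right)} G{\left(-6 \right)} \left(-4\right) = \left(-5 - 4\right) \left(8 - 6\right) \left(-4\right) = \left(-5 - 4\right) 2 \left(-4\right) = \left(-9\right) 2 \left(-4\right) = \left(-18\right) \left(-4\right) = 72$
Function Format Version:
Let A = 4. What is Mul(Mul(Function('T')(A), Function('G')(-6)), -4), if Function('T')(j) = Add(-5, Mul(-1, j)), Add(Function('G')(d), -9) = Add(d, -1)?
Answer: 72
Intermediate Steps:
Function('G')(d) = Add(8, d) (Function('G')(d) = Add(9, Add(d, -1)) = Add(9, Add(-1, d)) = Add(8, d))
Mul(Mul(Function('T')(A), Function('G')(-6)), -4) = Mul(Mul(Add(-5, Mul(-1, 4)), Add(8, -6)), -4) = Mul(Mul(Add(-5, -4), 2), -4) = Mul(Mul(-9, 2), -4) = Mul(-18, -4) = 72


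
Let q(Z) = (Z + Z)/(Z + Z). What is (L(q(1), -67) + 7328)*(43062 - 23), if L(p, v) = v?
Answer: 312506179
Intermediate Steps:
q(Z) = 1 (q(Z) = (2*Z)/((2*Z)) = (2*Z)*(1/(2*Z)) = 1)
(L(q(1), -67) + 7328)*(43062 - 23) = (-67 + 7328)*(43062 - 23) = 7261*43039 = 312506179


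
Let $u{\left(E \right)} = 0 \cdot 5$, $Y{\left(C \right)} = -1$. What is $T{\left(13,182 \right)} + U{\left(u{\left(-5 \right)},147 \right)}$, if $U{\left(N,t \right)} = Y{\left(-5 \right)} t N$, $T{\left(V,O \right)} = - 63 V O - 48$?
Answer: $-149106$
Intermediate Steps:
$u{\left(E \right)} = 0$
$T{\left(V,O \right)} = -48 - 63 O V$ ($T{\left(V,O \right)} = - 63 O V - 48 = -48 - 63 O V$)
$U{\left(N,t \right)} = - N t$ ($U{\left(N,t \right)} = - t N = - N t$)
$T{\left(13,182 \right)} + U{\left(u{\left(-5 \right)},147 \right)} = \left(-48 - 11466 \cdot 13\right) - 0 \cdot 147 = \left(-48 - 149058\right) + 0 = -149106 + 0 = -149106$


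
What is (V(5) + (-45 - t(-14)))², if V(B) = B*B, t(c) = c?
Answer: 36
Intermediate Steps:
V(B) = B²
(V(5) + (-45 - t(-14)))² = (5² + (-45 - 1*(-14)))² = (25 + (-45 + 14))² = (25 - 31)² = (-6)² = 36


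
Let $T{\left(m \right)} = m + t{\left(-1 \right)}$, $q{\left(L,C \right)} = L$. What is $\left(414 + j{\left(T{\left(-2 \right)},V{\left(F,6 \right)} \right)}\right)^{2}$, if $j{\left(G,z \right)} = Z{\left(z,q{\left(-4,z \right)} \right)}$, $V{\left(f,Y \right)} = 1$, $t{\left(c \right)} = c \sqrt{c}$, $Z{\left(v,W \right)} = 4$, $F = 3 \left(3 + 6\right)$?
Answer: $174724$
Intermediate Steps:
$F = 27$ ($F = 3 \cdot 9 = 27$)
$t{\left(c \right)} = c^{\frac{3}{2}}$
$T{\left(m \right)} = m - i$ ($T{\left(m \right)} = m + \left(-1\right)^{\frac{3}{2}} = m - i$)
$j{\left(G,z \right)} = 4$
$\left(414 + j{\left(T{\left(-2 \right)},V{\left(F,6 \right)} \right)}\right)^{2} = \left(414 + 4\right)^{2} = 418^{2} = 174724$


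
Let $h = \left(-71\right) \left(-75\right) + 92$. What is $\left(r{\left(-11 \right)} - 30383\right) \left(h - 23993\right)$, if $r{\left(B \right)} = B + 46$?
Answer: $563744448$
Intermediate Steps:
$r{\left(B \right)} = 46 + B$
$h = 5417$ ($h = 5325 + 92 = 5417$)
$\left(r{\left(-11 \right)} - 30383\right) \left(h - 23993\right) = \left(\left(46 - 11\right) - 30383\right) \left(5417 - 23993\right) = \left(35 - 30383\right) \left(-18576\right) = \left(-30348\right) \left(-18576\right) = 563744448$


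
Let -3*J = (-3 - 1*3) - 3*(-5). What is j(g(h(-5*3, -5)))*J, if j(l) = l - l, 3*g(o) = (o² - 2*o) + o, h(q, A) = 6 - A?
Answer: 0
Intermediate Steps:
g(o) = -o/3 + o²/3 (g(o) = ((o² - 2*o) + o)/3 = (o² - o)/3 = -o/3 + o²/3)
j(l) = 0
J = -3 (J = -((-3 - 1*3) - 3*(-5))/3 = -((-3 - 3) - 1*(-15))/3 = -(-6 + 15)/3 = -⅓*9 = -3)
j(g(h(-5*3, -5)))*J = 0*(-3) = 0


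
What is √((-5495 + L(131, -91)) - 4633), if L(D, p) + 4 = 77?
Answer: I*√10055 ≈ 100.27*I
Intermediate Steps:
L(D, p) = 73 (L(D, p) = -4 + 77 = 73)
√((-5495 + L(131, -91)) - 4633) = √((-5495 + 73) - 4633) = √(-5422 - 4633) = √(-10055) = I*√10055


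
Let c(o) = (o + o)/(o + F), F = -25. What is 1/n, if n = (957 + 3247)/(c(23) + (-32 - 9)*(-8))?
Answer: 305/4204 ≈ 0.072550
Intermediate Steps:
c(o) = 2*o/(-25 + o) (c(o) = (o + o)/(o - 25) = (2*o)/(-25 + o) = 2*o/(-25 + o))
n = 4204/305 (n = (957 + 3247)/(2*23/(-25 + 23) + (-32 - 9)*(-8)) = 4204/(2*23/(-2) - 41*(-8)) = 4204/(2*23*(-1/2) + 328) = 4204/(-23 + 328) = 4204/305 ≈ 13.784)
1/n = 1/(4204/305) = 305/4204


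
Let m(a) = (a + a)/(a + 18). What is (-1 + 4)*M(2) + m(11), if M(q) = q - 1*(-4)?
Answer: 544/29 ≈ 18.759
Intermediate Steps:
m(a) = 2*a/(18 + a) (m(a) = (2*a)/(18 + a) = 2*a/(18 + a))
M(q) = 4 + q (M(q) = q + 4 = 4 + q)
(-1 + 4)*M(2) + m(11) = (-1 + 4)*(4 + 2) + 2*11/(18 + 11) = 3*6 + 2*11/29 = 18 + 2*11*(1/29) = 18 + 22/29 = 544/29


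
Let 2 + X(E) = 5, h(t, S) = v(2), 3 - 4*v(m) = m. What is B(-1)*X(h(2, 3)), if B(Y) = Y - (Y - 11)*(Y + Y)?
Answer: -75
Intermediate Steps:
v(m) = 3/4 - m/4
h(t, S) = 1/4 (h(t, S) = 3/4 - 1/4*2 = 3/4 - 1/2 = 1/4)
X(E) = 3 (X(E) = -2 + 5 = 3)
B(Y) = Y - 2*Y*(-11 + Y) (B(Y) = Y - (-11 + Y)*2*Y = Y - 2*Y*(-11 + Y))
B(-1)*X(h(2, 3)) = -(23 - 2*(-1))*3 = -(23 + 2)*3 = -1*25*3 = -25*3 = -75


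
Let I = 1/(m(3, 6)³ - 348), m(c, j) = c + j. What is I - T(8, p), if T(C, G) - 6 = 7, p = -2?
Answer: -4952/381 ≈ -12.997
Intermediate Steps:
T(C, G) = 13 (T(C, G) = 6 + 7 = 13)
I = 1/381 (I = 1/((3 + 6)³ - 348) = 1/(9³ - 348) = 1/(729 - 348) = 1/381 ≈ 0.0026247)
I - T(8, p) = 1/381 - 1*13 = 1/381 - 13 = -4952/381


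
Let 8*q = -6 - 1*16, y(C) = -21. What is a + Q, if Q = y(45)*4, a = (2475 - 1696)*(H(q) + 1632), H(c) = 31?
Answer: 1295393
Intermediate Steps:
q = -11/4 (q = (-6 - 1*16)/8 = (-6 - 16)/8 = (1/8)*(-22) = -11/4 ≈ -2.7500)
a = 1295477 (a = (2475 - 1696)*(31 + 1632) = 779*1663 = 1295477)
Q = -84 (Q = -21*4 = -84)
a + Q = 1295477 - 84 = 1295393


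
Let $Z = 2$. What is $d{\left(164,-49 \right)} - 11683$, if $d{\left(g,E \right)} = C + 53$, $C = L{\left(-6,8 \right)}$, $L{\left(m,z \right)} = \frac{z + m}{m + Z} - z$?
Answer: $- \frac{23277}{2} \approx -11639.0$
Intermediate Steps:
$L{\left(m,z \right)} = - z + \frac{m + z}{2 + m}$ ($L{\left(m,z \right)} = \frac{z + m}{m + 2} - z = \frac{m + z}{2 + m} - z = - z + \frac{m + z}{2 + m}$)
$C = - \frac{17}{2}$ ($C = \frac{-6 - 8 - \left(-6\right) 8}{2 - 6} = \frac{-6 - 8 + 48}{-4} = \left(- \frac{1}{4}\right) 34 = - \frac{17}{2} \approx -8.5$)
$d{\left(g,E \right)} = \frac{89}{2}$ ($d{\left(g,E \right)} = - \frac{17}{2} + 53 = \frac{89}{2}$)
$d{\left(164,-49 \right)} - 11683 = \frac{89}{2} - 11683 = - \frac{23277}{2}$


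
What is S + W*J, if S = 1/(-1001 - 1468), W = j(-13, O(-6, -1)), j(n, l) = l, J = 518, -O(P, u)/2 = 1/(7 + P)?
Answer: -2557885/2469 ≈ -1036.0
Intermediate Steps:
O(P, u) = -2/(7 + P)
W = -2 (W = -2/(7 - 6) = -2/1 = -2*1 = -2)
S = -1/2469 (S = 1/(-2469) = -1/2469 ≈ -0.00040502)
S + W*J = -1/2469 - 2*518 = -1/2469 - 1036 = -2557885/2469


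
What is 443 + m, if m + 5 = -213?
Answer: 225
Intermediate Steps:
m = -218 (m = -5 - 213 = -218)
443 + m = 443 - 218 = 225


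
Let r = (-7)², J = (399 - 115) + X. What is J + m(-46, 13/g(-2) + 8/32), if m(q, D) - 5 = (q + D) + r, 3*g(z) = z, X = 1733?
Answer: 8023/4 ≈ 2005.8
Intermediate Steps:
g(z) = z/3
J = 2017 (J = (399 - 115) + 1733 = 284 + 1733 = 2017)
r = 49
m(q, D) = 54 + D + q (m(q, D) = 5 + ((q + D) + 49) = 5 + ((D + q) + 49) = 5 + (49 + D + q) = 54 + D + q)
J + m(-46, 13/g(-2) + 8/32) = 2017 + (54 + (13/(((⅓)*(-2))) + 8/32) - 46) = 2017 + (54 + (13/(-⅔) + 8*(1/32)) - 46) = 2017 + (54 + (13*(-3/2) + ¼) - 46) = 2017 + (54 + (-39/2 + ¼) - 46) = 2017 + (54 - 77/4 - 46) = 2017 - 45/4 = 8023/4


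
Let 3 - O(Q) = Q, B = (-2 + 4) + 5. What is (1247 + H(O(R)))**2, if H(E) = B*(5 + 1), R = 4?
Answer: 1661521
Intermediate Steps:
B = 7 (B = 2 + 5 = 7)
O(Q) = 3 - Q
H(E) = 42 (H(E) = 7*(5 + 1) = 7*6 = 42)
(1247 + H(O(R)))**2 = (1247 + 42)**2 = 1289**2 = 1661521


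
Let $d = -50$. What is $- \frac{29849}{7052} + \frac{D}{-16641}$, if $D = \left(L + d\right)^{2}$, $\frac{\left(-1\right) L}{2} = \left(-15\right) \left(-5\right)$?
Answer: $- \frac{18111563}{2729124} \approx -6.6364$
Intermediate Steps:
$L = -150$ ($L = - 2 \left(\left(-15\right) \left(-5\right)\right) = \left(-2\right) 75 = -150$)
$D = 40000$ ($D = \left(-150 - 50\right)^{2} = \left(-200\right)^{2} = 40000$)
$- \frac{29849}{7052} + \frac{D}{-16641} = - \frac{29849}{7052} + \frac{40000}{-16641} = \left(-29849\right) \frac{1}{7052} + 40000 \left(- \frac{1}{16641}\right) = - \frac{29849}{7052} - \frac{40000}{16641} = - \frac{18111563}{2729124}$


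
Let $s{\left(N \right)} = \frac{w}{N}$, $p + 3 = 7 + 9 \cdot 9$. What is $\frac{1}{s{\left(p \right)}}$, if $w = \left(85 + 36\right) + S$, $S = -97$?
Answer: $\frac{85}{24} \approx 3.5417$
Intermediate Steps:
$w = 24$ ($w = \left(85 + 36\right) - 97 = 121 - 97 = 24$)
$p = 85$ ($p = -3 + \left(7 + 9 \cdot 9\right) = -3 + \left(7 + 81\right) = -3 + 88 = 85$)
$s{\left(N \right)} = \frac{24}{N}$
$\frac{1}{s{\left(p \right)}} = \frac{1}{24 \cdot \frac{1}{85}} = \frac{1}{\frac{24}{85}} = \frac{85}{24}$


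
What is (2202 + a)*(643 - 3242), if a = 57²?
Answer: -14167149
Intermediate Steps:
a = 3249
(2202 + a)*(643 - 3242) = (2202 + 3249)*(643 - 3242) = 5451*(-2599) = -14167149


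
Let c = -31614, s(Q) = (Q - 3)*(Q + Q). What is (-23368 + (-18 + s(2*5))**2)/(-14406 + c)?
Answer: 707/3835 ≈ 0.18435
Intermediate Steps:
s(Q) = 2*Q*(-3 + Q) (s(Q) = (-3 + Q)*(2*Q) = 2*Q*(-3 + Q))
(-23368 + (-18 + s(2*5))**2)/(-14406 + c) = (-23368 + (-18 + 2*(2*5)*(-3 + 2*5))**2)/(-14406 - 31614) = (-23368 + (-18 + 2*10*(-3 + 10))**2)/(-46020) = (-23368 + (-18 + 2*10*7)**2)*(-1/46020) = (-23368 + (-18 + 140)**2)*(-1/46020) = (-23368 + 122**2)*(-1/46020) = (-23368 + 14884)*(-1/46020) = -8484*(-1/46020) = 707/3835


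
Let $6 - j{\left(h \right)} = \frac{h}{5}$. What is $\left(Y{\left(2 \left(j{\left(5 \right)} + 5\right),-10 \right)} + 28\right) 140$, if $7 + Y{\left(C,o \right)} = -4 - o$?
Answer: $3780$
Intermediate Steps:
$j{\left(h \right)} = 6 - \frac{h}{5}$
$Y{\left(C,o \right)} = -11 - o$ ($Y{\left(C,o \right)} = -7 - \left(4 + o\right) = -11 - o$)
$\left(Y{\left(2 \left(j{\left(5 \right)} + 5\right),-10 \right)} + 28\right) 140 = \left(\left(-11 - -10\right) + 28\right) 140 = \left(\left(-11 + 10\right) + 28\right) 140 = \left(-1 + 28\right) 140 = 27 \cdot 140 = 3780$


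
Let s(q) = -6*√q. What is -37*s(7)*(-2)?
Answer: -444*√7 ≈ -1174.7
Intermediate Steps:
-37*s(7)*(-2) = -(-222)*√7*(-2) = (222*√7)*(-2) = -444*√7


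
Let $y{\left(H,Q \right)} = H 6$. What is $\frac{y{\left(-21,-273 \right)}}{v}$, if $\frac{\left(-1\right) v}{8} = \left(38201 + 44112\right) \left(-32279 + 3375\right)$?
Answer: $- \frac{9}{1359528544} \approx -6.6199 \cdot 10^{-9}$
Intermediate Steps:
$v = 19033399616$ ($v = - 8 \left(38201 + 44112\right) \left(-32279 + 3375\right) = - 8 \cdot 82313 \left(-28904\right) = \left(-8\right) \left(-2379174952\right) = 19033399616$)
$y{\left(H,Q \right)} = 6 H$
$\frac{y{\left(-21,-273 \right)}}{v} = \frac{6 \left(-21\right)}{19033399616} = \left(-126\right) \frac{1}{19033399616} = - \frac{9}{1359528544}$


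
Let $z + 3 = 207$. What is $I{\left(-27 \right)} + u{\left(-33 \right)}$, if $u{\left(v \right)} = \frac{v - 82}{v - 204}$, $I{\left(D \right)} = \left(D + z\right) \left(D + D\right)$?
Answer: $- \frac{2265131}{237} \approx -9557.5$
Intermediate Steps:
$z = 204$ ($z = -3 + 207 = 204$)
$I{\left(D \right)} = 2 D \left(204 + D\right)$ ($I{\left(D \right)} = \left(D + 204\right) \left(D + D\right) = \left(204 + D\right) 2 D = 2 D \left(204 + D\right)$)
$u{\left(v \right)} = \frac{-82 + v}{-204 + v}$
$I{\left(-27 \right)} + u{\left(-33 \right)} = 2 \left(-27\right) \left(204 - 27\right) + \frac{-82 - 33}{-204 - 33} = 2 \left(-27\right) 177 + \frac{1}{-237} \left(-115\right) = -9558 - - \frac{115}{237} = -9558 + \frac{115}{237} = - \frac{2265131}{237}$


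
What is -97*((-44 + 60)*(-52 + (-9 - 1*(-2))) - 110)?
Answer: 102238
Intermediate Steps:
-97*((-44 + 60)*(-52 + (-9 - 1*(-2))) - 110) = -97*(16*(-52 + (-9 + 2)) - 110) = -97*(16*(-52 - 7) - 110) = -97*(16*(-59) - 110) = -97*(-944 - 110) = -97*(-1054) = 102238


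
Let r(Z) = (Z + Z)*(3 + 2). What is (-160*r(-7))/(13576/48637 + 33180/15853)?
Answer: 2158918610800/457248997 ≈ 4721.5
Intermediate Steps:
r(Z) = 10*Z (r(Z) = (2*Z)*5 = 10*Z)
(-160*r(-7))/(13576/48637 + 33180/15853) = (-1600*(-7))/(13576/48637 + 33180/15853) = (-160*(-70))/(13576*(1/48637) + 33180*(1/15853)) = 11200/(13576/48637 + 33180/15853) = 11200/(1828995988/771042361) = 11200*(771042361/1828995988) = 2158918610800/457248997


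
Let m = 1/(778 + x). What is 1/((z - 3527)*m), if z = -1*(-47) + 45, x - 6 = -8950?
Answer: 2722/1145 ≈ 2.3773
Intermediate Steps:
x = -8944 (x = 6 - 8950 = -8944)
z = 92 (z = 47 + 45 = 92)
m = -1/8166 (m = 1/(778 - 8944) = 1/(-8166) = -1/8166 ≈ -0.00012246)
1/((z - 3527)*m) = 1/((92 - 3527)*(-1/8166)) = -8166/(-3435) = -1/3435*(-8166) = 2722/1145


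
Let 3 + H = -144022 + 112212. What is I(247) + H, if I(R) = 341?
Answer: -31472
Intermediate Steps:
H = -31813 (H = -3 + (-144022 + 112212) = -3 - 31810 = -31813)
I(247) + H = 341 - 31813 = -31472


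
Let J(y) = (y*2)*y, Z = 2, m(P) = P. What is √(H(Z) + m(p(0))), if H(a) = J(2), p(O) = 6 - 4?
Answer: √10 ≈ 3.1623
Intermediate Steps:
p(O) = 2
J(y) = 2*y² (J(y) = (2*y)*y = 2*y²)
H(a) = 8 (H(a) = 2*2² = 2*4 = 8)
√(H(Z) + m(p(0))) = √(8 + 2) = √10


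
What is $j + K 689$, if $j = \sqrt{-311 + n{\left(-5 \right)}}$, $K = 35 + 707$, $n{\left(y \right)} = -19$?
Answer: $511238 + i \sqrt{330} \approx 5.1124 \cdot 10^{5} + 18.166 i$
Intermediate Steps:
$K = 742$
$j = i \sqrt{330}$ ($j = \sqrt{-311 - 19} = \sqrt{-330} = i \sqrt{330} \approx 18.166 i$)
$j + K 689 = i \sqrt{330} + 742 \cdot 689 = i \sqrt{330} + 511238 = 511238 + i \sqrt{330}$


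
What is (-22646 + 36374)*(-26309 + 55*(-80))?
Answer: -421573152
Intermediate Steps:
(-22646 + 36374)*(-26309 + 55*(-80)) = 13728*(-26309 - 4400) = 13728*(-30709) = -421573152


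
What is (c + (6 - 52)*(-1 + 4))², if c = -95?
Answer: 54289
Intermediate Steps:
(c + (6 - 52)*(-1 + 4))² = (-95 + (6 - 52)*(-1 + 4))² = (-95 - 46*3)² = (-95 - 138)² = (-233)² = 54289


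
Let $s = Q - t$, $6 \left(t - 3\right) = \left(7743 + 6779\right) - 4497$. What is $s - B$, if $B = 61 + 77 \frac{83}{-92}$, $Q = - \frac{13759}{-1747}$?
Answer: $- \frac{799195343}{482172} \approx -1657.5$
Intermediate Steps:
$t = \frac{10043}{6}$ ($t = 3 + \frac{\left(7743 + 6779\right) - 4497}{6} = 3 + \frac{14522 - 4497}{6} = 3 + \frac{1}{6} \cdot 10025 = 3 + \frac{10025}{6} = \frac{10043}{6} \approx 1673.8$)
$Q = \frac{13759}{1747}$ ($Q = \left(-13759\right) \left(- \frac{1}{1747}\right) = \frac{13759}{1747} \approx 7.8758$)
$B = - \frac{779}{92}$ ($B = 61 + 77 \cdot 83 \left(- \frac{1}{92}\right) = 61 + 77 \left(- \frac{83}{92}\right) = 61 - \frac{6391}{92} = - \frac{779}{92} \approx -8.4674$)
$s = - \frac{17462567}{10482}$ ($s = \frac{13759}{1747} - \frac{10043}{6} = - \frac{17462567}{10482} \approx -1666.0$)
$s - B = - \frac{17462567}{10482} - - \frac{779}{92} = - \frac{17462567}{10482} + \frac{779}{92} = - \frac{799195343}{482172}$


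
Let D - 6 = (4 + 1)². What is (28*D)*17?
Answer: 14756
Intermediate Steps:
D = 31 (D = 6 + (4 + 1)² = 6 + 5² = 6 + 25 = 31)
(28*D)*17 = (28*31)*17 = 868*17 = 14756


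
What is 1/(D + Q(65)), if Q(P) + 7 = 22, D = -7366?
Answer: -1/7351 ≈ -0.00013604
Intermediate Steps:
Q(P) = 15 (Q(P) = -7 + 22 = 15)
1/(D + Q(65)) = 1/(-7366 + 15) = 1/(-7351) = -1/7351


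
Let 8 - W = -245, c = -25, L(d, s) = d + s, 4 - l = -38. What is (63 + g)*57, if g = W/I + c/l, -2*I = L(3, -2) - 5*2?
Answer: 283993/42 ≈ 6761.7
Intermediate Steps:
l = 42 (l = 4 - 1*(-38) = 4 + 38 = 42)
I = 9/2 (I = -((3 - 2) - 5*2)/2 = -(1 - 10)/2 = -1/2*(-9) = 9/2 ≈ 4.5000)
W = 253 (W = 8 - 1*(-245) = 8 + 245 = 253)
g = 7009/126 (g = 253/(9/2) - 25/42 = 253*(2/9) - 25*1/42 = 506/9 - 25/42 = 7009/126 ≈ 55.627)
(63 + g)*57 = (63 + 7009/126)*57 = (14947/126)*57 = 283993/42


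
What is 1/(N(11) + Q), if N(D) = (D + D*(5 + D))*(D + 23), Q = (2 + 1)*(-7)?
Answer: 1/6337 ≈ 0.00015780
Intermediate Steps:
Q = -21 (Q = 3*(-7) = -21)
N(D) = (23 + D)*(D + D*(5 + D)) (N(D) = (D + D*(5 + D))*(23 + D) = (23 + D)*(D + D*(5 + D)))
1/(N(11) + Q) = 1/(11*(138 + 11**2 + 29*11) - 21) = 1/(11*(138 + 121 + 319) - 21) = 1/(11*578 - 21) = 1/(6358 - 21) = 1/6337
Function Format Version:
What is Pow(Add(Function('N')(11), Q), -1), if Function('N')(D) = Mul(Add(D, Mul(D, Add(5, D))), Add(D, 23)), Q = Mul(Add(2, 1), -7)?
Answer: Rational(1, 6337) ≈ 0.00015780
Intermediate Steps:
Q = -21 (Q = Mul(3, -7) = -21)
Function('N')(D) = Mul(Add(23, D), Add(D, Mul(D, Add(5, D)))) (Function('N')(D) = Mul(Add(D, Mul(D, Add(5, D))), Add(23, D)) = Mul(Add(23, D), Add(D, Mul(D, Add(5, D)))))
Pow(Add(Function('N')(11), Q), -1) = Pow(Add(Mul(11, Add(138, Pow(11, 2), Mul(29, 11))), -21), -1) = Pow(Add(Mul(11, Add(138, 121, 319)), -21), -1) = Pow(Add(Mul(11, 578), -21), -1) = Pow(Add(6358, -21), -1) = Pow(6337, -1) = Rational(1, 6337)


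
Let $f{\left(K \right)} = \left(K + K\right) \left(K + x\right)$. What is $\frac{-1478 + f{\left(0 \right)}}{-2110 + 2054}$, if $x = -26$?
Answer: $\frac{739}{28} \approx 26.393$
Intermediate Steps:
$f{\left(K \right)} = 2 K \left(-26 + K\right)$ ($f{\left(K \right)} = \left(K + K\right) \left(K - 26\right) = 2 K \left(-26 + K\right)$)
$\frac{-1478 + f{\left(0 \right)}}{-2110 + 2054} = \frac{-1478 + 2 \cdot 0 \left(-26 + 0\right)}{-2110 + 2054} = \frac{-1478 + 2 \cdot 0 \left(-26\right)}{-56} = \left(-1478 + 0\right) \left(- \frac{1}{56}\right) = \left(-1478\right) \left(- \frac{1}{56}\right) = \frac{739}{28}$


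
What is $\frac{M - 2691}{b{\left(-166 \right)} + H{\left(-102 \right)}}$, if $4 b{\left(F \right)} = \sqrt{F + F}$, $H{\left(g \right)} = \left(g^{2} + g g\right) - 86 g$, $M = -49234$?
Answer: $- \frac{6143766000}{3499905683} + \frac{103850 i \sqrt{83}}{3499905683} \approx -1.7554 + 0.00027033 i$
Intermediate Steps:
$H{\left(g \right)} = - 86 g + 2 g^{2}$ ($H{\left(g \right)} = \left(g^{2} + g^{2}\right) - 86 g = 2 g^{2} - 86 g = - 86 g + 2 g^{2}$)
$b{\left(F \right)} = \frac{\sqrt{2} \sqrt{F}}{4}$ ($b{\left(F \right)} = \frac{\sqrt{F + F}}{4} = \frac{\sqrt{2 F}}{4} = \frac{\sqrt{2} \sqrt{F}}{4}$)
$\frac{M - 2691}{b{\left(-166 \right)} + H{\left(-102 \right)}} = \frac{-49234 - 2691}{\frac{\sqrt{2} \sqrt{-166}}{4} + 2 \left(-102\right) \left(-43 - 102\right)} = - \frac{51925}{\frac{\sqrt{2} i \sqrt{166}}{4} + 2 \left(-102\right) \left(-145\right)} = - \frac{51925}{\frac{i \sqrt{83}}{2} + 29580} = - \frac{51925}{29580 + \frac{i \sqrt{83}}{2}}$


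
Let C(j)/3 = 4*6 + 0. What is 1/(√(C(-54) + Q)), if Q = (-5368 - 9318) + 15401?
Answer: √787/787 ≈ 0.035646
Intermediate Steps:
Q = 715 (Q = -14686 + 15401 = 715)
C(j) = 72 (C(j) = 3*(4*6 + 0) = 3*(24 + 0) = 3*24 = 72)
1/(√(C(-54) + Q)) = 1/(√(72 + 715)) = 1/(√787) = √787/787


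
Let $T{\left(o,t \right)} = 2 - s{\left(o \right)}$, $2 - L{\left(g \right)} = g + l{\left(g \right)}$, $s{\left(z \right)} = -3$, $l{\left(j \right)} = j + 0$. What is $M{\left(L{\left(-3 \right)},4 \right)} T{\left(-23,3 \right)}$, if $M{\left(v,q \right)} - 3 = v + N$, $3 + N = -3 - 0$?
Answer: $25$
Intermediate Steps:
$l{\left(j \right)} = j$
$N = -6$ ($N = -3 - 3 = -6$)
$L{\left(g \right)} = 2 - 2 g$ ($L{\left(g \right)} = 2 - \left(g + g\right) = 2 - 2 g$)
$T{\left(o,t \right)} = 5$ ($T{\left(o,t \right)} = 2 - -3 = 2 + 3 = 5$)
$M{\left(v,q \right)} = -3 + v$ ($M{\left(v,q \right)} = 3 + \left(v - 6\right) = 3 + \left(-6 + v\right) = -3 + v$)
$M{\left(L{\left(-3 \right)},4 \right)} T{\left(-23,3 \right)} = \left(-3 + \left(2 - -6\right)\right) 5 = \left(-3 + \left(2 + 6\right)\right) 5 = \left(-3 + 8\right) 5 = 5 \cdot 5 = 25$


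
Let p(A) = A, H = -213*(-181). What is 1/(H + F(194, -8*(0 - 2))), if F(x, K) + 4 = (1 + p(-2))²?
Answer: 1/38550 ≈ 2.5940e-5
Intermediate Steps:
H = 38553
F(x, K) = -3 (F(x, K) = -4 + (1 - 2)² = -4 + (-1)² = -4 + 1 = -3)
1/(H + F(194, -8*(0 - 2))) = 1/(38553 - 3) = 1/38550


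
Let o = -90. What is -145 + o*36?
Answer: -3385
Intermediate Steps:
-145 + o*36 = -145 - 90*36 = -145 - 3240 = -3385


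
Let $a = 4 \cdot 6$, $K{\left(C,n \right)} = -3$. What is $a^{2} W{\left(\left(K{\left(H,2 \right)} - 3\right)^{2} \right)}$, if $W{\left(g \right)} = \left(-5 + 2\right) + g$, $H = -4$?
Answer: $19008$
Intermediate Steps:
$W{\left(g \right)} = -3 + g$
$a = 24$
$a^{2} W{\left(\left(K{\left(H,2 \right)} - 3\right)^{2} \right)} = 24^{2} \left(-3 + \left(-3 - 3\right)^{2}\right) = 576 \left(-3 + \left(-6\right)^{2}\right) = 576 \left(-3 + 36\right) = 576 \cdot 33 = 19008$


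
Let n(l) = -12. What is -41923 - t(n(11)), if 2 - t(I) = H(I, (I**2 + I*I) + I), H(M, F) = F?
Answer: -41649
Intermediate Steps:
t(I) = 2 - I - 2*I**2 (t(I) = 2 - ((I**2 + I*I) + I) = 2 - ((I**2 + I**2) + I) = 2 - (2*I**2 + I) = 2 - (I + 2*I**2) = 2 + (-I - 2*I**2) = 2 - I - 2*I**2)
-41923 - t(n(11)) = -41923 - (2 - 1*(-12)*(1 + 2*(-12))) = -41923 - (2 - 1*(-12)*(1 - 24)) = -41923 - (2 - 1*(-12)*(-23)) = -41923 - (2 - 276) = -41923 - 1*(-274) = -41923 + 274 = -41649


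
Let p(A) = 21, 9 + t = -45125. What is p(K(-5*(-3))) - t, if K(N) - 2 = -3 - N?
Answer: 45155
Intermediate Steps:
t = -45134 (t = -9 - 45125 = -45134)
K(N) = -1 - N (K(N) = 2 + (-3 - N) = -1 - N)
p(K(-5*(-3))) - t = 21 - 1*(-45134) = 21 + 45134 = 45155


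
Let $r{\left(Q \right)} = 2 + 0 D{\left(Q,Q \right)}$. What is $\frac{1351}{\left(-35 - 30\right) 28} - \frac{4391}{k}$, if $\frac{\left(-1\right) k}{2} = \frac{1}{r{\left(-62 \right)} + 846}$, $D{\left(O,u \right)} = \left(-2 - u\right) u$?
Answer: $\frac{484063647}{260} \approx 1.8618 \cdot 10^{6}$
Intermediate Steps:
$D{\left(O,u \right)} = u \left(-2 - u\right)$
$r{\left(Q \right)} = 2$ ($r{\left(Q \right)} = 2 + 0 \left(- Q \left(2 + Q\right)\right) = 2 + 0 = 2$)
$k = - \frac{1}{424}$ ($k = - \frac{2}{2 + 846} = - \frac{2}{848} = \left(-2\right) \frac{1}{848} = - \frac{1}{424} \approx -0.0023585$)
$\frac{1351}{\left(-35 - 30\right) 28} - \frac{4391}{k} = \frac{1351}{\left(-35 - 30\right) 28} - \frac{4391}{- \frac{1}{424}} = \frac{1351}{\left(-65\right) 28} - -1861784 = \frac{1351}{-1820} + 1861784 = 1351 \left(- \frac{1}{1820}\right) + 1861784 = - \frac{193}{260} + 1861784 = \frac{484063647}{260}$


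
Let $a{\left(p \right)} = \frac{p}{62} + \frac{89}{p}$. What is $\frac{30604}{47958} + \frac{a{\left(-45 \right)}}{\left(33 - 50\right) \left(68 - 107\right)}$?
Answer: $\frac{9374768981}{14785211610} \approx 0.63406$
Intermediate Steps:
$a{\left(p \right)} = \frac{89}{p} + \frac{p}{62}$ ($a{\left(p \right)} = p \frac{1}{62} + \frac{89}{p} = \frac{p}{62} + \frac{89}{p} = \frac{89}{p} + \frac{p}{62}$)
$\frac{30604}{47958} + \frac{a{\left(-45 \right)}}{\left(33 - 50\right) \left(68 - 107\right)} = \frac{30604}{47958} + \frac{\frac{89}{-45} + \frac{1}{62} \left(-45\right)}{\left(33 - 50\right) \left(68 - 107\right)} = 30604 \cdot \frac{1}{47958} + \frac{89 \left(- \frac{1}{45}\right) - \frac{45}{62}}{\left(-17\right) \left(-39\right)} = \frac{15302}{23979} + \frac{- \frac{89}{45} - \frac{45}{62}}{663} = \frac{15302}{23979} - \frac{7543}{1849770} = \frac{9374768981}{14785211610}$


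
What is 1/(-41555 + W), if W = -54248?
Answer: -1/95803 ≈ -1.0438e-5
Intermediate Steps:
1/(-41555 + W) = 1/(-41555 - 54248) = 1/(-95803) = -1/95803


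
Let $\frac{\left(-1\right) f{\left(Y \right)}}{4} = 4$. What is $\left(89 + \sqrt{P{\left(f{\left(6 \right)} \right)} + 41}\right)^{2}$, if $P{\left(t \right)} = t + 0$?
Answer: $8836$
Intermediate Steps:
$f{\left(Y \right)} = -16$ ($f{\left(Y \right)} = \left(-4\right) 4 = -16$)
$P{\left(t \right)} = t$
$\left(89 + \sqrt{P{\left(f{\left(6 \right)} \right)} + 41}\right)^{2} = \left(89 + \sqrt{-16 + 41}\right)^{2} = \left(89 + \sqrt{25}\right)^{2} = \left(89 + 5\right)^{2} = 94^{2} = 8836$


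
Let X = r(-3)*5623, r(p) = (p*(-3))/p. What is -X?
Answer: 16869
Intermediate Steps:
r(p) = -3 (r(p) = (-3*p)/p = -3)
X = -16869 (X = -3*5623 = -16869)
-X = -1*(-16869) = 16869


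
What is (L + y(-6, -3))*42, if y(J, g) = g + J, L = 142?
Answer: 5586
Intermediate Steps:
y(J, g) = J + g
(L + y(-6, -3))*42 = (142 + (-6 - 3))*42 = (142 - 9)*42 = 133*42 = 5586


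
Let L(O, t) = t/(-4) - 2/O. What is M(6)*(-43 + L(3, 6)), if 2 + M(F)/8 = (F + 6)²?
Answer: -153928/3 ≈ -51309.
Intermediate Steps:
M(F) = -16 + 8*(6 + F)² (M(F) = -16 + 8*(F + 6)² = -16 + 8*(6 + F)²)
L(O, t) = -2/O - t/4 (L(O, t) = t*(-¼) - 2/O = -t/4 - 2/O = -2/O - t/4)
M(6)*(-43 + L(3, 6)) = (-16 + 8*(6 + 6)²)*(-43 + (-2/3 - ¼*6)) = (-16 + 8*12²)*(-43 + (-2*⅓ - 3/2)) = (-16 + 8*144)*(-43 + (-⅔ - 3/2)) = (-16 + 1152)*(-43 - 13/6) = 1136*(-271/6) = -153928/3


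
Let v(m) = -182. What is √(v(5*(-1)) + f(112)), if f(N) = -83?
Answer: I*√265 ≈ 16.279*I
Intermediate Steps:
√(v(5*(-1)) + f(112)) = √(-182 - 83) = √(-265) = I*√265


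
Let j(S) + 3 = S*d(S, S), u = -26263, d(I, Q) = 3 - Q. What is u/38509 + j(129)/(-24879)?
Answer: -9118788/319355137 ≈ -0.028554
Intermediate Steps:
j(S) = -3 + S*(3 - S)
u/38509 + j(129)/(-24879) = -26263/38509 + (-3 - 1*129*(-3 + 129))/(-24879) = -26263*1/38509 + (-3 - 1*129*126)*(-1/24879) = -26263/38509 + (-3 - 16254)*(-1/24879) = -26263/38509 - 16257*(-1/24879) = -26263/38509 + 5419/8293 = -9118788/319355137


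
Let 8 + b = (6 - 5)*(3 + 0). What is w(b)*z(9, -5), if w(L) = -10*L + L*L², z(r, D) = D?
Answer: 375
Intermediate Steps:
b = -5 (b = -8 + (6 - 5)*(3 + 0) = -8 + 1*3 = -8 + 3 = -5)
w(L) = L³ - 10*L (w(L) = -10*L + L³ = L³ - 10*L)
w(b)*z(9, -5) = -5*(-10 + (-5)²)*(-5) = -5*(-10 + 25)*(-5) = -5*15*(-5) = -75*(-5) = 375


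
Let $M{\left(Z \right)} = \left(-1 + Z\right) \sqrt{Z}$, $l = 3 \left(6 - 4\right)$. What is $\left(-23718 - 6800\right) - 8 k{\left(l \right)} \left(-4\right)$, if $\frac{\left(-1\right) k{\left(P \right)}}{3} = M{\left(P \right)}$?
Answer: $-30518 - 480 \sqrt{6} \approx -31694.0$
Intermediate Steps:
$l = 6$ ($l = 3 \cdot 2 = 6$)
$M{\left(Z \right)} = \sqrt{Z} \left(-1 + Z\right)$
$k{\left(P \right)} = - 3 \sqrt{P} \left(-1 + P\right)$
$\left(-23718 - 6800\right) - 8 k{\left(l \right)} \left(-4\right) = \left(-23718 - 6800\right) - 8 \cdot 3 \sqrt{6} \left(1 - 6\right) \left(-4\right) = -30518 - 8 \cdot 3 \sqrt{6} \left(1 - 6\right) \left(-4\right) = -30518 - 8 \cdot 3 \sqrt{6} \left(-5\right) \left(-4\right) = -30518 - 8 \left(- 15 \sqrt{6}\right) \left(-4\right) = -30518 - - 120 \sqrt{6} \left(-4\right) = -30518 - 480 \sqrt{6}$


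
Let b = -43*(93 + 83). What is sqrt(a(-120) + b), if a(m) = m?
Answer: 62*I*sqrt(2) ≈ 87.681*I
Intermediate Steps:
b = -7568 (b = -43*176 = -7568)
sqrt(a(-120) + b) = sqrt(-120 - 7568) = sqrt(-7688) = 62*I*sqrt(2)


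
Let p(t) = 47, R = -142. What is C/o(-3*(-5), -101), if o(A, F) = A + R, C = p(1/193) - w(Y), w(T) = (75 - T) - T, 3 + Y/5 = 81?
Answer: -752/127 ≈ -5.9213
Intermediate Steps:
Y = 390 (Y = -15 + 5*81 = -15 + 405 = 390)
w(T) = 75 - 2*T
C = 752 (C = 47 - (75 - 2*390) = 47 - (75 - 780) = 47 - 1*(-705) = 47 + 705 = 752)
o(A, F) = -142 + A (o(A, F) = A - 142 = -142 + A)
C/o(-3*(-5), -101) = 752/(-142 - 3*(-5)) = 752/(-142 + 15) = 752/(-127) = 752*(-1/127) = -752/127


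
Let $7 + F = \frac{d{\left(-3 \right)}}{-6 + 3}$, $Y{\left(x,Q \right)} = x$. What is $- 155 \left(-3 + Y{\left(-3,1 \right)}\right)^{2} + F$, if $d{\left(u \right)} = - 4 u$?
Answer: $-5591$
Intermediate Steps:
$F = -11$ ($F = -7 + \frac{\left(-4\right) \left(-3\right)}{-6 + 3} = -7 + \frac{12}{-3} = -7 + 12 \left(- \frac{1}{3}\right) = -7 - 4 = -11$)
$- 155 \left(-3 + Y{\left(-3,1 \right)}\right)^{2} + F = - 155 \left(-3 - 3\right)^{2} - 11 = - 155 \left(-6\right)^{2} - 11 = \left(-155\right) 36 - 11 = -5580 - 11 = -5591$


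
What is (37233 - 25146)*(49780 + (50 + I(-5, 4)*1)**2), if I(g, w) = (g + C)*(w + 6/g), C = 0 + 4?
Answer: 15715469052/25 ≈ 6.2862e+8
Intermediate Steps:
C = 4
I(g, w) = (4 + g)*(w + 6/g) (I(g, w) = (g + 4)*(w + 6/g) = (4 + g)*(w + 6/g))
(37233 - 25146)*(49780 + (50 + I(-5, 4)*1)**2) = (37233 - 25146)*(49780 + (50 + (6 + 4*4 + 24/(-5) - 5*4)*1)**2) = 12087*(49780 + (50 + (6 + 16 + 24*(-1/5) - 20)*1)**2) = 12087*(49780 + (50 + (6 + 16 - 24/5 - 20)*1)**2) = 12087*(49780 + (50 - 14/5*1)**2) = 12087*(49780 + (50 - 14/5)**2) = 12087*(49780 + (236/5)**2) = 12087*(49780 + 55696/25) = 12087*(1300196/25) = 15715469052/25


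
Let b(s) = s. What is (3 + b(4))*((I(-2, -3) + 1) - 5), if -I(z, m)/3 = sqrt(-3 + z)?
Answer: -28 - 21*I*sqrt(5) ≈ -28.0 - 46.957*I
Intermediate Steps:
I(z, m) = -3*sqrt(-3 + z)
(3 + b(4))*((I(-2, -3) + 1) - 5) = (3 + 4)*((-3*sqrt(-3 - 2) + 1) - 5) = 7*((-3*I*sqrt(5) + 1) - 5) = 7*((1 - 3*I*sqrt(5)) - 5) = 7*(-4 - 3*I*sqrt(5)) = -28 - 21*I*sqrt(5)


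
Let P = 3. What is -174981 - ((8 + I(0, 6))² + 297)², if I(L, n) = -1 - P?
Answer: -272950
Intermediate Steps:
I(L, n) = -4 (I(L, n) = -1 - 1*3 = -1 - 3 = -4)
-174981 - ((8 + I(0, 6))² + 297)² = -174981 - ((8 - 4)² + 297)² = -174981 - (4² + 297)² = -174981 - (16 + 297)² = -174981 - 1*313² = -174981 - 1*97969 = -174981 - 97969 = -272950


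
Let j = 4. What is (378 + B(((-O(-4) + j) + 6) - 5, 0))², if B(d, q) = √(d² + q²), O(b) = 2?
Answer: 145161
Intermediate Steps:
(378 + B(((-O(-4) + j) + 6) - 5, 0))² = (378 + √((((-1*2 + 4) + 6) - 5)² + 0²))² = (378 + √((((-2 + 4) + 6) - 5)² + 0))² = (378 + √(((2 + 6) - 5)² + 0))² = (378 + √((8 - 5)² + 0))² = (378 + √(3² + 0))² = (378 + √(9 + 0))² = (378 + √9)² = (378 + 3)² = 381² = 145161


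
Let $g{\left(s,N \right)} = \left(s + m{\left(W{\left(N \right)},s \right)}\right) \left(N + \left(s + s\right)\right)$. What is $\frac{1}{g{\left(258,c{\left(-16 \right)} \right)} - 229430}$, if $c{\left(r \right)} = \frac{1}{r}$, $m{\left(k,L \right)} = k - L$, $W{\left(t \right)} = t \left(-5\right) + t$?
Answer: $- \frac{64}{14675265} \approx -4.3611 \cdot 10^{-6}$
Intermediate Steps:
$W{\left(t \right)} = - 4 t$ ($W{\left(t \right)} = - 5 t + t = - 4 t$)
$g{\left(s,N \right)} = - 4 N \left(N + 2 s\right)$ ($g{\left(s,N \right)} = \left(s - \left(s + 4 N\right)\right) \left(N + \left(s + s\right)\right) = \left(s - \left(s + 4 N\right)\right) \left(N + 2 s\right) = - 4 N \left(N + 2 s\right)$)
$\frac{1}{g{\left(258,c{\left(-16 \right)} \right)} - 229430} = \frac{1}{\frac{4 \left(- \frac{1}{-16} - 516\right)}{-16} - 229430} = \frac{1}{4 \left(- \frac{1}{16}\right) \left(\left(-1\right) \left(- \frac{1}{16}\right) - 516\right) - 229430} = \frac{1}{4 \left(- \frac{1}{16}\right) \left(\frac{1}{16} - 516\right) - 229430} = \frac{1}{4 \left(- \frac{1}{16}\right) \left(- \frac{8255}{16}\right) - 229430} = \frac{1}{\frac{8255}{64} - 229430} = \frac{1}{- \frac{14675265}{64}} = - \frac{64}{14675265}$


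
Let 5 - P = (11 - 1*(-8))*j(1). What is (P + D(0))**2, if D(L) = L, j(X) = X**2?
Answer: 196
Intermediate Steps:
P = -14 (P = 5 - (11 - 1*(-8))*1**2 = 5 - (11 + 8) = 5 - 19 = -14)
(P + D(0))**2 = (-14 + 0)**2 = (-14)**2 = 196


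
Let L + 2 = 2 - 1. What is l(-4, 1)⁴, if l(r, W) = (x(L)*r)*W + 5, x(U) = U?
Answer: 6561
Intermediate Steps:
L = -1 (L = -2 + (2 - 1) = -2 + 1 = -1)
l(r, W) = 5 - W*r (l(r, W) = (-r)*W + 5 = -W*r + 5 = 5 - W*r)
l(-4, 1)⁴ = (5 - 1*1*(-4))⁴ = (5 + 4)⁴ = 9⁴ = 6561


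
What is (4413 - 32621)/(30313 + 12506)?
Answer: -28208/42819 ≈ -0.65877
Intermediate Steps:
(4413 - 32621)/(30313 + 12506) = -28208/42819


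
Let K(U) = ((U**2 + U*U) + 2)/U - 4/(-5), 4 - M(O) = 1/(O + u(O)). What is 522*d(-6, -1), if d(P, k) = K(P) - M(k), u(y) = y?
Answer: -41847/5 ≈ -8369.4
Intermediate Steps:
M(O) = 4 - 1/(2*O) (M(O) = 4 - 1/(O + O) = 4 - 1/(2*O))
K(U) = 4/5 + (2 + 2*U**2)/U (K(U) = ((U**2 + U**2) + 2)/U - 4*(-1/5) = (2*U**2 + 2)/U + 4/5 = (2 + 2*U**2)/U + 4/5 = 4/5 + (2 + 2*U**2)/U)
d(P, k) = -16/5 + 1/(2*k) + 2*P + 2/P (d(P, k) = (4/5 + 2*P + 2/P) - (4 - 1/(2*k)) = (4/5 + 2*P + 2/P) + (-4 + 1/(2*k)) = -16/5 + 1/(2*k) + 2*P + 2/P)
522*d(-6, -1) = 522*(-16/5 + (1/2)/(-1) + 2*(-6) + 2/(-6)) = 522*(-16/5 + (1/2)*(-1) - 12 + 2*(-1/6)) = 522*(-16/5 - 1/2 - 12 - 1/3) = 522*(-481/30) = -41847/5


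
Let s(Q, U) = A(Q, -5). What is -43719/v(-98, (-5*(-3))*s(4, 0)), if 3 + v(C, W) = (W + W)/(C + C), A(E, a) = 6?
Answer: 714077/64 ≈ 11157.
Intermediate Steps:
s(Q, U) = 6
v(C, W) = -3 + W/C (v(C, W) = -3 + (W + W)/(C + C) = -3 + (2*W)/((2*C)) = -3 + (2*W)*(1/(2*C)) = -3 + W/C)
-43719/v(-98, (-5*(-3))*s(4, 0)) = -43719/(-3 + (-5*(-3)*6)/(-98)) = -43719/(-3 + (15*6)*(-1/98)) = -43719/(-3 + 90*(-1/98)) = -43719/(-3 - 45/49) = -43719/(-192/49) = -43719*(-49/192) = 714077/64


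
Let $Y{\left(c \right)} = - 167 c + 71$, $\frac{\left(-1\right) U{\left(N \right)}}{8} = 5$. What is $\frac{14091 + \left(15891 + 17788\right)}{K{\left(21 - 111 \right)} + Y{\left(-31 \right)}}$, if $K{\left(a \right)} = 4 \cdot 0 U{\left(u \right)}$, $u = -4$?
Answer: $\frac{23885}{2624} \approx 9.1025$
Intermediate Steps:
$U{\left(N \right)} = -40$ ($U{\left(N \right)} = \left(-8\right) 5 = -40$)
$Y{\left(c \right)} = 71 - 167 c$
$K{\left(a \right)} = 0$ ($K{\left(a \right)} = 4 \cdot 0 \left(-40\right) = 0 \left(-40\right) = 0$)
$\frac{14091 + \left(15891 + 17788\right)}{K{\left(21 - 111 \right)} + Y{\left(-31 \right)}} = \frac{14091 + \left(15891 + 17788\right)}{0 + \left(71 - -5177\right)} = \frac{14091 + 33679}{0 + \left(71 + 5177\right)} = \frac{47770}{0 + 5248} = \frac{47770}{5248} = 47770 \cdot \frac{1}{5248} = \frac{23885}{2624}$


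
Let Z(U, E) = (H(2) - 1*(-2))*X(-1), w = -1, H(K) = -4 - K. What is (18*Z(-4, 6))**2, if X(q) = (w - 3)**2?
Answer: 1327104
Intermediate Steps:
X(q) = 16 (X(q) = (-1 - 3)**2 = (-4)**2 = 16)
Z(U, E) = -64 (Z(U, E) = ((-4 - 1*2) - 1*(-2))*16 = ((-4 - 2) + 2)*16 = (-6 + 2)*16 = -4*16 = -64)
(18*Z(-4, 6))**2 = (18*(-64))**2 = (-1152)**2 = 1327104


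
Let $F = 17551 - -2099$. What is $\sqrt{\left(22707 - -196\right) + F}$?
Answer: $\sqrt{42553} \approx 206.28$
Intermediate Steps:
$F = 19650$ ($F = 17551 + 2099 = 19650$)
$\sqrt{\left(22707 - -196\right) + F} = \sqrt{\left(22707 - -196\right) + 19650} = \sqrt{\left(22707 + 196\right) + 19650} = \sqrt{22903 + 19650} = \sqrt{42553}$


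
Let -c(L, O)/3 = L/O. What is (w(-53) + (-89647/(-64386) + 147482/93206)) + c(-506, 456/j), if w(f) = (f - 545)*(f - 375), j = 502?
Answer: 7343537358679649/28505517201 ≈ 2.5762e+5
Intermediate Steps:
w(f) = (-545 + f)*(-375 + f)
c(L, O) = -3*L/O
(w(-53) + (-89647/(-64386) + 147482/93206)) + c(-506, 456/j) = ((204375 + (-53)² - 920*(-53)) + (-89647/(-64386) + 147482/93206)) - 3*(-506)/456/502 = ((204375 + 2809 + 48760) + (-89647*(-1/64386) + 147482*(1/93206))) - 3*(-506)/456*(1/502) = (255944 + (89647/64386 + 73741/46603)) - 3*(-506)/228/251 = (255944 + 8925707167/3000580758) - 3*(-506)*251/228 = 767989567232719/3000580758 + 63503/38 = 7343537358679649/28505517201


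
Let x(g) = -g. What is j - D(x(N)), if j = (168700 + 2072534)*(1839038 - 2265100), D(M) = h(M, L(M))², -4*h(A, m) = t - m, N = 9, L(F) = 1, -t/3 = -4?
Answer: -15278474248249/16 ≈ -9.5490e+11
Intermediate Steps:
t = 12 (t = -3*(-4) = 12)
h(A, m) = -3 + m/4 (h(A, m) = -(12 - m)/4 = -3 + m/4)
D(M) = 121/16 (D(M) = (-3 + (¼)*1)² = (-3 + ¼)² = (-11/4)² = 121/16)
j = -954904640508 (j = 2241234*(-426062) = -954904640508)
j - D(x(N)) = -954904640508 - 1*121/16 = -954904640508 - 121/16 = -15278474248249/16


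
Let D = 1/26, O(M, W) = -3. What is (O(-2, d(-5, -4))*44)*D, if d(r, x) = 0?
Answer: -66/13 ≈ -5.0769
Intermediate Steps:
D = 1/26 ≈ 0.038462
(O(-2, d(-5, -4))*44)*D = -3*44*(1/26) = -132*1/26 = -66/13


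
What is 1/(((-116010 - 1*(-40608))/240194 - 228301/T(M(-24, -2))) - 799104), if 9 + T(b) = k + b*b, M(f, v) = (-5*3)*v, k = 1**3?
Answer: -107126524/85632685728985 ≈ -1.2510e-6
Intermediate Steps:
k = 1
M(f, v) = -15*v
T(b) = -8 + b**2 (T(b) = -9 + (1 + b*b) = -9 + (1 + b**2) = -8 + b**2)
1/(((-116010 - 1*(-40608))/240194 - 228301/T(M(-24, -2))) - 799104) = 1/(((-116010 - 1*(-40608))/240194 - 228301/(-8 + (-15*(-2))**2)) - 799104) = 1/(((-116010 + 40608)*(1/240194) - 228301/(-8 + 30**2)) - 799104) = 1/((-75402*1/240194 - 228301/(-8 + 900)) - 799104) = 1/((-37701/120097 - 228301/892) - 799104) = 1/(-27451894489/107126524 - 799104) = 1/(-85632685728985/107126524) = -107126524/85632685728985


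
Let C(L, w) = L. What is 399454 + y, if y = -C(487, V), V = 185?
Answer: 398967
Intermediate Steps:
y = -487 (y = -1*487 = -487)
399454 + y = 399454 - 487 = 398967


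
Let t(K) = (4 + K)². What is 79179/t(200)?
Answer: 26393/13872 ≈ 1.9026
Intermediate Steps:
79179/t(200) = 79179/((4 + 200)²) = 79179/(204²) = 79179/41616 = 79179*(1/41616) = 26393/13872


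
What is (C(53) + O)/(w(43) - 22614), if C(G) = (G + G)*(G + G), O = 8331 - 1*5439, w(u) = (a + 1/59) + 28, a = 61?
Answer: -416776/664487 ≈ -0.62721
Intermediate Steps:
w(u) = 5252/59 (w(u) = (61 + 1/59) + 28 = 3600/59 + 28 = 5252/59)
O = 2892 (O = 8331 - 5439 = 2892)
C(G) = 4*G² (C(G) = (2*G)*(2*G) = 4*G²)
(C(53) + O)/(w(43) - 22614) = (4*53² + 2892)/(5252/59 - 22614) = (4*2809 + 2892)/(-1328974/59) = (11236 + 2892)*(-59/1328974) = 14128*(-59/1328974) = -416776/664487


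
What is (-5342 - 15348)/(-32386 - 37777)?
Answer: 20690/70163 ≈ 0.29488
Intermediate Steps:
(-5342 - 15348)/(-32386 - 37777) = -20690/(-70163) = -20690*(-1/70163) = 20690/70163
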